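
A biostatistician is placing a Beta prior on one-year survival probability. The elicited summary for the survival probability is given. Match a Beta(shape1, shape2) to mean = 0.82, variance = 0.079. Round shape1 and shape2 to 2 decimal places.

shape1 = 0.71, shape2 = 0.16

Write ν = shape1+shape2; then shape1 = μν and Var = μ(1−μ)/(ν+1).
ν = μ(1−μ)/Var − 1 = 0.1476/0.079 − 1 = 0.8684.
shape1 = 0.82·0.8684 = 0.71, shape2 = 0.18·0.8684 = 0.16.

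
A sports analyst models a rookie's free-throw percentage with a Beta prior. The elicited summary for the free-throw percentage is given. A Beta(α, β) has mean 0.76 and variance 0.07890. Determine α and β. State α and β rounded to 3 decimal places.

Write ν = α+β; then α = μν and Var = μ(1−μ)/(ν+1).
ν = μ(1−μ)/Var − 1 = 0.1824/0.07890 − 1 = 1.3118.
α = 0.76·1.3118 = 0.997, β = 0.24·1.3118 = 0.315.

α = 0.997, β = 0.315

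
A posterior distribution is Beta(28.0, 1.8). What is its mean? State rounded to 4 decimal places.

0.9396

The Beta mean is α/(α+β) = 28.0/(28.0+1.8) = 0.9396.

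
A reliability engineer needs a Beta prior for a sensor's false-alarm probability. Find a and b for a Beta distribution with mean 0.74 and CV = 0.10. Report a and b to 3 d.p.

a = 25.260, b = 8.875

σ = CV·μ = 0.10×0.74 = 0.07400, so σ² = 0.005476.
s+1 = μ(1−μ)/σ² = 0.1924/0.005476 = 35.1351, so s = a+b = 34.1351.
a = μs = 25.260, b = (1−μ)s = 8.875.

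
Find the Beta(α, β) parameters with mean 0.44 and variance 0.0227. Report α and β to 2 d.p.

α = 4.34, β = 5.52

Let s = α+β. The Beta variance is μ(1−μ)/(s+1).
So s+1 = μ(1−μ)/σ² = (0.44×0.56)/0.0227 = 0.2464/0.0227 = 10.8546, giving s = 9.8546.
Then α = μs = 0.44×9.8546 = 4.34 and β = (1−μ)s = 0.56×9.8546 = 5.52.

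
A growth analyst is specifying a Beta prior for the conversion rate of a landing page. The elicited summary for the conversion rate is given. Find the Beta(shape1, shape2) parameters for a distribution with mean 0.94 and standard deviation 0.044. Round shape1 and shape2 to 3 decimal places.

Variance = 0.044² = 0.001936. The moment-matching identity shape1+shape2 = μ(1−μ)/Var − 1 gives
shape1+shape2 = 0.0564/0.001936 − 1 = 28.1322, so shape1 = μ·28.1322 = 26.444 and shape2 = (1−μ)·28.1322 = 1.688.

shape1 = 26.444, shape2 = 1.688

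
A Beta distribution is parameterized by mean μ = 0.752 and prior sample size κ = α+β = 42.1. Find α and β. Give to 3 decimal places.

α = 31.659, β = 10.441

α = μκ = 0.752×42.1 = 31.659 and β = (1−μ)κ = 0.248×42.1 = 10.441.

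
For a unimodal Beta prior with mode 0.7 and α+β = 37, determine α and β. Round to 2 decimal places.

For α,β>1 the mode is (α−1)/(α+β−2), so α = mode·(κ−2)+1 = 0.7×35+1 = 25.50.
And β = (1−mode)·(κ−2)+1 = 0.3×35+1 = 11.50.

α = 25.50, β = 11.50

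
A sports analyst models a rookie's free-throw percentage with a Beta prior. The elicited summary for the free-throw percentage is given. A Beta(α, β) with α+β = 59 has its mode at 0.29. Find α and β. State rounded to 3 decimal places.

α = 17.530, β = 41.470

Mode = (α−1)/(κ−2) with κ = α+β, so α−1 = 0.29·57 = 16.530.
α = 17.530; β = κ − α = 41.470.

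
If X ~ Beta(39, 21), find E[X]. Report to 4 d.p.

0.6500

E[X] = α/(α+β) = 39/60 = 0.6500.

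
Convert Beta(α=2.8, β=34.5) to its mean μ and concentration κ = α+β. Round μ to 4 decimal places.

μ = 0.0751, κ = 37.3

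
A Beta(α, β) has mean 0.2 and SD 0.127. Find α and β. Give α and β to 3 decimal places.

First σ² = 0.016129. Setting α = μn, β = (1−μ)n with n = α+β,
μ(1−μ)/(n+1) = 0.016129 ⇒ n+1 = 0.16/0.016129 = 9.9200 ⇒ n = 8.9200.
Hence α = 0.2×8.9200 = 1.784, β = 0.8×8.9200 = 7.136.

α = 1.784, β = 7.136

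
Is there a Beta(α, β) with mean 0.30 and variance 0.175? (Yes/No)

For any Beta, Var(X) < E[X]·(1−E[X]).
Here μ(1−μ) = 0.30×0.70 = 0.2100, and 0.175 < 0.2100.

Yes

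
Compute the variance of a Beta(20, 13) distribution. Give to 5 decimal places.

0.00702

μ = 20/33 = 0.606061; Var = μ(1−μ)/(α+β+1) = 0.2387511/34 = 0.00702.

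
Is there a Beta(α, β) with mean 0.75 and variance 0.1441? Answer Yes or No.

For any Beta, Var(X) < E[X]·(1−E[X]).
Here μ(1−μ) = 0.75×0.25 = 0.1875, and 0.1441 < 0.1875.

Yes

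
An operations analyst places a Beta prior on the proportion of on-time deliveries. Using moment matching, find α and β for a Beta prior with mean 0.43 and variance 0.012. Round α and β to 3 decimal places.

α = 8.353, β = 11.072

By moment matching, α+β = μ(1−μ)/σ² − 1 = (0.43·0.57)/0.012 − 1 = 20.4250 − 1 = 19.4250.
Since α/(α+β) = μ, α = 0.43·19.4250 = 8.353 and β = 0.57·19.4250 = 11.072.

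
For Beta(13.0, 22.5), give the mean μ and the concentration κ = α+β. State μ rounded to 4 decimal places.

κ = α+β = 13.0+22.5 = 35.5; μ = α/κ = 13.0/35.5 = 0.3662.

μ = 0.3662, κ = 35.5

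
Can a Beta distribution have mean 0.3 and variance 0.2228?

A Beta with mean μ has variance μ(1−μ)/(α+β+1) < μ(1−μ).
Here μ(1−μ) = 0.3×0.7 = 0.21, and 0.2228 ≥ 0.21.

No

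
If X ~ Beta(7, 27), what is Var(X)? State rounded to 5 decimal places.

0.00467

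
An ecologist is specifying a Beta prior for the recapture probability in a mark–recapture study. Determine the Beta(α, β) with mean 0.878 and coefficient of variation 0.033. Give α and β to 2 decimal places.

Var = (CV·μ)² = (0.033×0.878)² = 0.000839.
α+β = μ(1−μ)/Var − 1 = 0.107116/0.000839 − 1 = 126.5961.
Thus α = 0.878·126.5961 = 111.15 and β = 0.122·126.5961 = 15.44.

α = 111.15, β = 15.44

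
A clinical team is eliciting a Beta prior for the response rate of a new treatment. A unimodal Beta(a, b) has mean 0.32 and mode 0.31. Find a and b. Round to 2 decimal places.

Let s = a+b. Mean gives a = μs = 0.32s; mode gives (a−1)/(s−2) = 0.31.
Substituting: 0.32s − 1 = 0.31(s−2) = 0.31s − 0.62, so 0.01s = 0.38 and s = 38.0000.
Then a = 0.32×38.0000 = 12.16 and b = s−a = 25.84.

a = 12.16, b = 25.84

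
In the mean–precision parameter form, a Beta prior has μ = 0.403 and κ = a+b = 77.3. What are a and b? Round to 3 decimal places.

a = 31.152, b = 46.148

Split κ in proportion μ : (1−μ): a = 0.403·77.3 = 31.152, b = 77.3 − 31.152 = 46.148.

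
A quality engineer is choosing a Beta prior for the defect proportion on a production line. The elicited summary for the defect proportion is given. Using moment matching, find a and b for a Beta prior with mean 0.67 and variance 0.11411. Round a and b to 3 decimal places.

a = 0.628, b = 0.309

By moment matching, a+b = μ(1−μ)/σ² − 1 = (0.67·0.33)/0.11411 − 1 = 1.9376 − 1 = 0.9376.
Since a/(a+b) = μ, a = 0.67·0.9376 = 0.628 and b = 0.33·0.9376 = 0.309.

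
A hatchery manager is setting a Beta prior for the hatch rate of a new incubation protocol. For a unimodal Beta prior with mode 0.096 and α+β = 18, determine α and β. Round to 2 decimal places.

Mode = (α−1)/(κ−2) with κ = α+β, so α−1 = 0.096·16 = 1.54.
α = 2.54; β = κ − α = 15.46.

α = 2.54, β = 15.46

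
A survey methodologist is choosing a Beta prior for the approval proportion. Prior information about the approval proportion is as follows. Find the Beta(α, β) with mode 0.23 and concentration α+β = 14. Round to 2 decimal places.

α = 3.76, β = 10.24

Since the density peak of Beta(α,β) is at (α−1)/(α+β−2),
α = 1 + 0.23(14−2) = 3.76 and β = 14 − 3.76 = 10.24.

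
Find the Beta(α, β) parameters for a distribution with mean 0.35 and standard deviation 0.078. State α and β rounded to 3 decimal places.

α = 12.738, β = 23.656

First σ² = 0.006084. Setting α = μn, β = (1−μ)n with n = α+β,
μ(1−μ)/(n+1) = 0.006084 ⇒ n+1 = 0.2275/0.006084 = 37.3932 ⇒ n = 36.3932.
Hence α = 0.35×36.3932 = 12.738, β = 0.65×36.3932 = 23.656.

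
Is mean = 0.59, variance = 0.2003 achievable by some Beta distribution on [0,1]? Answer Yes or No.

A Beta with mean μ has variance μ(1−μ)/(α+β+1) < μ(1−μ).
Here μ(1−μ) = 0.59×0.41 = 0.2419, and 0.2003 < 0.2419.

Yes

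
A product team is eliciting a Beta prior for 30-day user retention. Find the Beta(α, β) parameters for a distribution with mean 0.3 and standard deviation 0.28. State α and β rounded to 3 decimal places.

First σ² = 0.0784. Setting α = μn, β = (1−μ)n with n = α+β,
μ(1−μ)/(n+1) = 0.0784 ⇒ n+1 = 0.21/0.0784 = 2.6786 ⇒ n = 1.6786.
Hence α = 0.3×1.6786 = 0.504, β = 0.7×1.6786 = 1.175.

α = 0.504, β = 1.175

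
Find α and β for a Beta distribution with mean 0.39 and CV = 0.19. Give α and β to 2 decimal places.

α = 16.51, β = 25.82

Var = (CV·μ)² = (0.19×0.39)² = 0.005491.
α+β = μ(1−μ)/Var − 1 = 0.2379/0.005491 − 1 = 42.3269.
Thus α = 0.39·42.3269 = 16.51 and β = 0.61·42.3269 = 25.82.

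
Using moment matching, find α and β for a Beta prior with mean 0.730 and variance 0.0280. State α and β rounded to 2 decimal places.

α = 4.41, β = 1.63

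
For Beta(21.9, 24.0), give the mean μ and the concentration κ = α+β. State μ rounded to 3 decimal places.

κ = α+β = 21.9+24.0 = 45.9; μ = α/κ = 21.9/45.9 = 0.477.

μ = 0.477, κ = 45.9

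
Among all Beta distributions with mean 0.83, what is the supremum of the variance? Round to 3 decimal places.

For fixed mean μ the Beta variance is μ(1−μ)/(α+β+1), increasing as α+β decreases.
Its least upper bound (not attained) is μ(1−μ) = 0.83·0.17 = 0.141.

0.141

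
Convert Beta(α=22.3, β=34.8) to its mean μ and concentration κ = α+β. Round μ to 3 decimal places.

μ = 0.391, κ = 57.1

κ = α+β = 22.3+34.8 = 57.1; μ = α/κ = 22.3/57.1 = 0.391.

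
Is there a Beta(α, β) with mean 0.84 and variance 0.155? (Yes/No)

No

The Beta variance bound is σ² < μ(1−μ).
Here μ(1−μ) = 0.84×0.16 = 0.1344, and 0.155 ≥ 0.1344.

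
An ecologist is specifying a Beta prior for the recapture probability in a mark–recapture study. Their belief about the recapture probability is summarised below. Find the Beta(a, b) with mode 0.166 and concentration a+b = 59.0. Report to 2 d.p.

Since the density peak of Beta(a,b) is at (a−1)/(a+b−2),
a = 1 + 0.166(59.0−2) = 10.46 and b = 59.0 − 10.46 = 48.54.

a = 10.46, b = 48.54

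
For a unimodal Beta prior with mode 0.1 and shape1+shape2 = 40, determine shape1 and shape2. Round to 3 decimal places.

shape1 = 4.800, shape2 = 35.200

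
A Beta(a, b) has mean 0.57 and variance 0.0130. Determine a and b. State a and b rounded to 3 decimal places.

Let s = a+b. The Beta variance is μ(1−μ)/(s+1).
So s+1 = μ(1−μ)/σ² = (0.57×0.43)/0.0130 = 0.2451/0.0130 = 18.8538, giving s = 17.8538.
Then a = μs = 0.57×17.8538 = 10.177 and b = (1−μ)s = 0.43×17.8538 = 7.677.

a = 10.177, b = 7.677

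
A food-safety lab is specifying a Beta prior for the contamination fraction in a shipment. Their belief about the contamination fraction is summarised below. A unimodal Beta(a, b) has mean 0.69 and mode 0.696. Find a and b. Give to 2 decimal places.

a = 45.08, b = 20.25

Let s = a+b. Mean gives a = μs = 0.69s; mode gives (a−1)/(s−2) = 0.696.
Substituting: 0.69s − 1 = 0.696(s−2) = 0.696s − 1.392, so -0.006s = -0.392 and s = 65.3333.
Then a = 0.69×65.3333 = 45.08 and b = s−a = 20.25.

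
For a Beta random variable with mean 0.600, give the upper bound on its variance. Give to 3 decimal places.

0.240

For fixed mean μ the Beta variance is μ(1−μ)/(α+β+1), increasing as α+β decreases.
Its least upper bound (not attained) is μ(1−μ) = 0.600·0.400 = 0.240.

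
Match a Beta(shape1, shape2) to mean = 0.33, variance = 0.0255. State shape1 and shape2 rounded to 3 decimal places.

Let s = shape1+shape2. The Beta variance is μ(1−μ)/(s+1).
So s+1 = μ(1−μ)/σ² = (0.33×0.67)/0.0255 = 0.2211/0.0255 = 8.6706, giving s = 7.6706.
Then shape1 = μs = 0.33×7.6706 = 2.531 and shape2 = (1−μ)s = 0.67×7.6706 = 5.139.

shape1 = 2.531, shape2 = 5.139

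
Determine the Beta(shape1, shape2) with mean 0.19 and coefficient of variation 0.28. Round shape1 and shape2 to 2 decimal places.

σ = CV·μ = 0.28×0.19 = 0.05320, so σ² = 0.002830.
s+1 = μ(1−μ)/σ² = 0.1539/0.002830 = 54.3770, so s = shape1+shape2 = 53.3770.
shape1 = μs = 10.14, shape2 = (1−μ)s = 43.24.

shape1 = 10.14, shape2 = 43.24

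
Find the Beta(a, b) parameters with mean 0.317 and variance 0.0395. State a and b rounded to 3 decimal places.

a = 1.421, b = 3.061

Write ν = a+b; then a = μν and Var = μ(1−μ)/(ν+1).
ν = μ(1−μ)/Var − 1 = 0.216511/0.0395 − 1 = 4.4813.
a = 0.317·4.4813 = 1.421, b = 0.683·4.4813 = 3.061.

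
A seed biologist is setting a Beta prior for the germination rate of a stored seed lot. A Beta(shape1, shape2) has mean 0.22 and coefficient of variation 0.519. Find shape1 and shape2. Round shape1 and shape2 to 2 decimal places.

shape1 = 2.68, shape2 = 9.49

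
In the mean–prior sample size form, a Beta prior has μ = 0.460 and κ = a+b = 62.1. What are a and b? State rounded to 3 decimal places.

a = 28.566, b = 33.534

Split κ in proportion μ : (1−μ): a = 0.460·62.1 = 28.566, b = 62.1 − 28.566 = 33.534.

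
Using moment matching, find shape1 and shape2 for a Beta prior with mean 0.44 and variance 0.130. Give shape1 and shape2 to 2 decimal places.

shape1 = 0.39, shape2 = 0.50

Let s = shape1+shape2. The Beta variance is μ(1−μ)/(s+1).
So s+1 = μ(1−μ)/σ² = (0.44×0.56)/0.130 = 0.2464/0.130 = 1.8954, giving s = 0.8954.
Then shape1 = μs = 0.44×0.8954 = 0.39 and shape2 = (1−μ)s = 0.56×0.8954 = 0.50.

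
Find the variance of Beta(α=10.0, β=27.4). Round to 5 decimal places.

α+β = 37.4 and αβ = 274.00, so Var = αβ/[(α+β)²(α+β+1)] = 274.00/53712.384 = 0.00510.

0.00510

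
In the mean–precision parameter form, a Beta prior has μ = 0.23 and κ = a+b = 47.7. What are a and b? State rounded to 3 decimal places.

a = μκ = 0.23×47.7 = 10.971 and b = (1−μ)κ = 0.77×47.7 = 36.729.

a = 10.971, b = 36.729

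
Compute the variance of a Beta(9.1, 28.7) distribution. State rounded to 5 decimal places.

α+β = 37.8 and αβ = 261.17, so Var = αβ/[(α+β)²(α+β+1)] = 261.17/55438.992 = 0.00471.

0.00471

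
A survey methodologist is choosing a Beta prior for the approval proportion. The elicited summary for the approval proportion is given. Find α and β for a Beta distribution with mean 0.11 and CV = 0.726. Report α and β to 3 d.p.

σ = CV·μ = 0.726×0.11 = 0.07986, so σ² = 0.006378.
s+1 = μ(1−μ)/σ² = 0.0979/0.006378 = 15.3506, so s = α+β = 14.3506.
α = μs = 1.579, β = (1−μ)s = 12.772.

α = 1.579, β = 12.772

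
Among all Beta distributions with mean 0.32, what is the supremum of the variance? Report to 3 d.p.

0.218

For fixed mean μ the Beta variance is μ(1−μ)/(α+β+1), increasing as α+β decreases.
Its least upper bound (not attained) is μ(1−μ) = 0.32·0.68 = 0.218.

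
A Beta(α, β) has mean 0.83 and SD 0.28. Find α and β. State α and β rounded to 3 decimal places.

α = 0.664, β = 0.136

Variance = 0.28² = 0.0784. The moment-matching identity α+β = μ(1−μ)/Var − 1 gives
α+β = 0.1411/0.0784 − 1 = 0.7997, so α = μ·0.7997 = 0.664 and β = (1−μ)·0.7997 = 0.136.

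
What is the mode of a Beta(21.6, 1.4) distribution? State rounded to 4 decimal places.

With α,β > 1, mode = (α−1)/(α+β−2) = 20.6/21.0 = 0.9810.

0.9810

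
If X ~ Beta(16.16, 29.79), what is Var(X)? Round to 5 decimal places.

0.00486

μ = 16.16/45.95 = 0.351687; Var = μ(1−μ)/(α+β+1) = 0.2280031/46.95 = 0.00486.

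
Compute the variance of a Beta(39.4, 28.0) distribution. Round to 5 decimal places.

μ = 39.4/67.4 = 0.584570; Var = μ(1−μ)/(α+β+1) = 0.2428480/68.4 = 0.00355.

0.00355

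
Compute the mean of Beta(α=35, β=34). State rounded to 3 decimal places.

0.507

The Beta mean is α/(α+β) = 35/(35+34) = 0.507.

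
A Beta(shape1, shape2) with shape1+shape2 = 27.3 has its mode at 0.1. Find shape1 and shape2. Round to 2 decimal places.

shape1 = 3.53, shape2 = 23.77

For shape1,shape2>1 the mode is (shape1−1)/(shape1+shape2−2), so shape1 = mode·(κ−2)+1 = 0.1×25.3+1 = 3.53.
And shape2 = (1−mode)·(κ−2)+1 = 0.9×25.3+1 = 23.77.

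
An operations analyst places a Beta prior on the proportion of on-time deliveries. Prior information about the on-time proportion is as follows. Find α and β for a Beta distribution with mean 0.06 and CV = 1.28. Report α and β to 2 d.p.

Var = (CV·μ)² = (1.28×0.06)² = 0.005898.
α+β = μ(1−μ)/Var − 1 = 0.0564/0.005898 − 1 = 8.5622.
Thus α = 0.06·8.5622 = 0.51 and β = 0.94·8.5622 = 8.05.

α = 0.51, β = 8.05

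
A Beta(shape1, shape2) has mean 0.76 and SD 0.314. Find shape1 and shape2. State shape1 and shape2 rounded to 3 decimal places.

Variance = 0.314² = 0.098596. The moment-matching identity shape1+shape2 = μ(1−μ)/Var − 1 gives
shape1+shape2 = 0.1824/0.098596 − 1 = 0.8500, so shape1 = μ·0.8500 = 0.646 and shape2 = (1−μ)·0.8500 = 0.204.

shape1 = 0.646, shape2 = 0.204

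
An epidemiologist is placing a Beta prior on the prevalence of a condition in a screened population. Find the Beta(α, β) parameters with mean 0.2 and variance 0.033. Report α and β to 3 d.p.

α = 0.770, β = 3.079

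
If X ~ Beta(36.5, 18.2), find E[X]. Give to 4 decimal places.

0.6673

E[X] = α/(α+β) = 36.5/54.7 = 0.6673.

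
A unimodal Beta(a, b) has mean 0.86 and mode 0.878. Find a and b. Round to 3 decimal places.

a = 36.120, b = 5.880

With s = a+b: μ = a/s and mode = (a−1)/(s−2). Eliminating a = μs,
μs − 1 = m(s−2) ⇒ s(μ−m) = 1−2m ⇒ s = -0.756/-0.018 = 42.0000.
So a = μs = 36.120, b = (1−μ)s = 5.880.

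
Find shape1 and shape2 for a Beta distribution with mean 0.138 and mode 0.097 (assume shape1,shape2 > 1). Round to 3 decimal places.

shape1 = 2.713, shape2 = 16.946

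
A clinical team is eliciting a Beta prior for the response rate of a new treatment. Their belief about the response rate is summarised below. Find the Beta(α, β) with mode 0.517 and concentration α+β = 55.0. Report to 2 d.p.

α = 28.40, β = 26.60

Mode = (α−1)/(κ−2) with κ = α+β, so α−1 = 0.517·53.0 = 27.40.
α = 28.40; β = κ − α = 26.60.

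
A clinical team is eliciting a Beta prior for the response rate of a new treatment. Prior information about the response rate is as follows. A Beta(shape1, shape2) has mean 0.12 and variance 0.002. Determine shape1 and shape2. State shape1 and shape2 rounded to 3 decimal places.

By moment matching, shape1+shape2 = μ(1−μ)/σ² − 1 = (0.12·0.88)/0.002 − 1 = 52.8000 − 1 = 51.8000.
Since shape1/(shape1+shape2) = μ, shape1 = 0.12·51.8000 = 6.216 and shape2 = 0.88·51.8000 = 45.584.

shape1 = 6.216, shape2 = 45.584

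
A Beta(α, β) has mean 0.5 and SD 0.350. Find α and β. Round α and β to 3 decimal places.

α = 0.520, β = 0.520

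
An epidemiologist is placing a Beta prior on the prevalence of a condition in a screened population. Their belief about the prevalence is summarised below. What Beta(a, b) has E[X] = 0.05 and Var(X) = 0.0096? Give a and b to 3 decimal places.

Write ν = a+b; then a = μν and Var = μ(1−μ)/(ν+1).
ν = μ(1−μ)/Var − 1 = 0.0475/0.0096 − 1 = 3.9479.
a = 0.05·3.9479 = 0.197, b = 0.95·3.9479 = 3.751.

a = 0.197, b = 3.751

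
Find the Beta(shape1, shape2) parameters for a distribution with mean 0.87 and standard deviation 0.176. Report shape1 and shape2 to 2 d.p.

shape1 = 2.31, shape2 = 0.34

σ² = 0.176² = 0.030976.
With s = shape1+shape2, Var = μ(1−μ)/(s+1), so s+1 = (0.87×0.13)/0.030976 = 3.6512 and s = 2.6512.
shape1 = μs = 2.31, shape2 = (1−μ)s = 0.34.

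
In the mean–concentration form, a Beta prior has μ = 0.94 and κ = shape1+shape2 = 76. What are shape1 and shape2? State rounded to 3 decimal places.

shape1 = 71.440, shape2 = 4.560

Split κ in proportion μ : (1−μ): shape1 = 0.94·76 = 71.440, shape2 = 76 − 71.440 = 4.560.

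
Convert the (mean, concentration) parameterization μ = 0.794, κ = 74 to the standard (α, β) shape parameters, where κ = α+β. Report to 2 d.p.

α = 58.76, β = 15.24

Split κ in proportion μ : (1−μ): α = 0.794·74 = 58.76, β = 74 − 58.76 = 15.24.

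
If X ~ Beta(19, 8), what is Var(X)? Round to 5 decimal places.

μ = 19/27 = 0.703704; Var = μ(1−μ)/(α+β+1) = 0.2085048/28 = 0.00745.

0.00745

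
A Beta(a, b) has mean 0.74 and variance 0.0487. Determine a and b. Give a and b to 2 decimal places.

a = 2.18, b = 0.77

Let s = a+b. The Beta variance is μ(1−μ)/(s+1).
So s+1 = μ(1−μ)/σ² = (0.74×0.26)/0.0487 = 0.1924/0.0487 = 3.9507, giving s = 2.9507.
Then a = μs = 0.74×2.9507 = 2.18 and b = (1−μ)s = 0.26×2.9507 = 0.77.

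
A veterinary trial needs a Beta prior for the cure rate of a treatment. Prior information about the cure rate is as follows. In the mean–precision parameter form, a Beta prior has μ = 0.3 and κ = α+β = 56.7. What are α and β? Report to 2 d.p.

α = μκ = 0.3×56.7 = 17.01 and β = (1−μ)κ = 0.7×56.7 = 39.69.

α = 17.01, β = 39.69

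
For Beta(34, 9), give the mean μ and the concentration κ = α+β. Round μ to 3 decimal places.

κ = α+β = 34+9 = 43; μ = α/κ = 34/43 = 0.791.

μ = 0.791, κ = 43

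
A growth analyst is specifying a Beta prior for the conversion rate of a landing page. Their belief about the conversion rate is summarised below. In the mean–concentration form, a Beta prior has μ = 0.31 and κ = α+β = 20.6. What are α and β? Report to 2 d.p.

α = 6.39, β = 14.21

α = μκ = 0.31×20.6 = 6.39 and β = (1−μ)κ = 0.69×20.6 = 14.21.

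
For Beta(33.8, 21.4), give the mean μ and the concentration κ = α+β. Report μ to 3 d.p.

κ = α+β = 33.8+21.4 = 55.2; μ = α/κ = 33.8/55.2 = 0.612.

μ = 0.612, κ = 55.2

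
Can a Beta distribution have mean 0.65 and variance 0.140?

Yes

The Beta variance bound is σ² < μ(1−μ).
Here μ(1−μ) = 0.65×0.35 = 0.2275, and 0.140 < 0.2275.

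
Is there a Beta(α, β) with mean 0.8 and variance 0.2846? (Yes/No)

No

For any Beta, Var(X) < E[X]·(1−E[X]).
Here μ(1−μ) = 0.8×0.2 = 0.16, and 0.2846 ≥ 0.16.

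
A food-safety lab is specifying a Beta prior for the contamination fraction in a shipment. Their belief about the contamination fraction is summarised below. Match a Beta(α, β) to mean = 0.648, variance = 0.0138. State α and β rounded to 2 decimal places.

α = 10.06, β = 5.47

By moment matching, α+β = μ(1−μ)/σ² − 1 = (0.648·0.352)/0.0138 − 1 = 16.5287 − 1 = 15.5287.
Since α/(α+β) = μ, α = 0.648·15.5287 = 10.06 and β = 0.352·15.5287 = 5.47.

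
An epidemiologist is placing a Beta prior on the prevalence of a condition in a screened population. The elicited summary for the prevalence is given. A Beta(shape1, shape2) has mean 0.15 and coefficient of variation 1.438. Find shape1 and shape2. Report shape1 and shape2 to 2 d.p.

shape1 = 0.26, shape2 = 1.48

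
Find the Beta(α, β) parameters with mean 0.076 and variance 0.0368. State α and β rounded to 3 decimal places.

Let s = α+β. The Beta variance is μ(1−μ)/(s+1).
So s+1 = μ(1−μ)/σ² = (0.076×0.924)/0.0368 = 0.070224/0.0368 = 1.9083, giving s = 0.9083.
Then α = μs = 0.076×0.9083 = 0.069 and β = (1−μ)s = 0.924×0.9083 = 0.839.

α = 0.069, β = 0.839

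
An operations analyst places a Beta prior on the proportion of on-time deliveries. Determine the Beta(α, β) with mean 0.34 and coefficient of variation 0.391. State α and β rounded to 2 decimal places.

α = 3.98, β = 7.72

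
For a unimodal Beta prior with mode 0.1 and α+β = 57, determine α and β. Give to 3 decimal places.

For α,β>1 the mode is (α−1)/(α+β−2), so α = mode·(κ−2)+1 = 0.1×55+1 = 6.500.
And β = (1−mode)·(κ−2)+1 = 0.9×55+1 = 50.500.

α = 6.500, β = 50.500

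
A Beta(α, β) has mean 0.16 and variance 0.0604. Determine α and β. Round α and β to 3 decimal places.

Write ν = α+β; then α = μν and Var = μ(1−μ)/(ν+1).
ν = μ(1−μ)/Var − 1 = 0.1344/0.0604 − 1 = 1.2252.
α = 0.16·1.2252 = 0.196, β = 0.84·1.2252 = 1.029.

α = 0.196, β = 1.029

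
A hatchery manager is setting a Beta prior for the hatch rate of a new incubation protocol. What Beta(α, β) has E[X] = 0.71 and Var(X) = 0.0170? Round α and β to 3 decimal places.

Write ν = α+β; then α = μν and Var = μ(1−μ)/(ν+1).
ν = μ(1−μ)/Var − 1 = 0.2059/0.0170 − 1 = 11.1118.
α = 0.71·11.1118 = 7.889, β = 0.29·11.1118 = 3.222.

α = 7.889, β = 3.222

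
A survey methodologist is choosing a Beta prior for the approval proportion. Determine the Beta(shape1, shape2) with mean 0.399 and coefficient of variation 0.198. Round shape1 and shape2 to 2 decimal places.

shape1 = 14.93, shape2 = 22.49

σ = CV·μ = 0.198×0.399 = 0.07900, so σ² = 0.006241.
s+1 = μ(1−μ)/σ² = 0.239799/0.006241 = 38.4212, so s = shape1+shape2 = 37.4212.
shape1 = μs = 14.93, shape2 = (1−μ)s = 22.49.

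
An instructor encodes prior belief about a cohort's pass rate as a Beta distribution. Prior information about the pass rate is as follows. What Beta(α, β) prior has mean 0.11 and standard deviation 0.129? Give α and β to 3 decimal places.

Variance = 0.129² = 0.016641. The moment-matching identity α+β = μ(1−μ)/Var − 1 gives
α+β = 0.0979/0.016641 − 1 = 4.8831, so α = μ·4.8831 = 0.537 and β = (1−μ)·4.8831 = 4.346.

α = 0.537, β = 4.346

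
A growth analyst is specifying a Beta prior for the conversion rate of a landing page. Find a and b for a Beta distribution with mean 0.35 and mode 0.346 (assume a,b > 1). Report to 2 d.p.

With s = a+b: μ = a/s and mode = (a−1)/(s−2). Eliminating a = μs,
μs − 1 = m(s−2) ⇒ s(μ−m) = 1−2m ⇒ s = 0.308/0.004 = 77.0000.
So a = μs = 26.95, b = (1−μ)s = 50.05.

a = 26.95, b = 50.05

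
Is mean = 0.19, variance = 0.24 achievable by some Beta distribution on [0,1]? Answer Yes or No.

No

For any Beta, Var(X) < E[X]·(1−E[X]).
Here μ(1−μ) = 0.19×0.81 = 0.1539, and 0.24 ≥ 0.1539.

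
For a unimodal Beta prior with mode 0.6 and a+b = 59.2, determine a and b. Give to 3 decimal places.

Since the density peak of Beta(a,b) is at (a−1)/(a+b−2),
a = 1 + 0.6(59.2−2) = 35.320 and b = 59.2 − 35.320 = 23.880.

a = 35.320, b = 23.880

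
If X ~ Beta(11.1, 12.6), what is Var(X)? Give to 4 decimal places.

0.0101

Var = αβ/[(α+β)²(α+β+1)] = (11.1×12.6)/(23.7²×24.7) = 139.86/13873.743 = 0.0101.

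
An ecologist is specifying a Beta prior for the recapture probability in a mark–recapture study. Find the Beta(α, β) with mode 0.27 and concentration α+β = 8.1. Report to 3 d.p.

α = 2.647, β = 5.453

Mode = (α−1)/(κ−2) with κ = α+β, so α−1 = 0.27·6.1 = 1.647.
α = 2.647; β = κ − α = 5.453.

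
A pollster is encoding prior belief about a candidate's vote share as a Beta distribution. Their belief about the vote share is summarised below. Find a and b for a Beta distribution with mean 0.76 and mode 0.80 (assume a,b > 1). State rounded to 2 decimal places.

a = 11.40, b = 3.60

Let s = a+b. Mean gives a = μs = 0.76s; mode gives (a−1)/(s−2) = 0.80.
Substituting: 0.76s − 1 = 0.80(s−2) = 0.80s − 1.60, so -0.04s = -0.60 and s = 15.0000.
Then a = 0.76×15.0000 = 11.40 and b = s−a = 3.60.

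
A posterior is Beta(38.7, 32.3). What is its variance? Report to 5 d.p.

0.00344

Var = αβ/[(α+β)²(α+β+1)] = (38.7×32.3)/(71.0²×72.0) = 1250.01/362952.000 = 0.00344.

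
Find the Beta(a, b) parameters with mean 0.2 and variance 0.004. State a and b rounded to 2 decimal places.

a = 7.80, b = 31.20

Write ν = a+b; then a = μν and Var = μ(1−μ)/(ν+1).
ν = μ(1−μ)/Var − 1 = 0.16/0.004 − 1 = 39.0000.
a = 0.2·39.0000 = 7.80, b = 0.8·39.0000 = 31.20.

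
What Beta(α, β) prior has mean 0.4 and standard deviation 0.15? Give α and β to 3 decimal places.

α = 3.867, β = 5.800

σ² = 0.15² = 0.0225.
With s = α+β, Var = μ(1−μ)/(s+1), so s+1 = (0.4×0.6)/0.0225 = 10.6667 and s = 9.6667.
α = μs = 3.867, β = (1−μ)s = 5.800.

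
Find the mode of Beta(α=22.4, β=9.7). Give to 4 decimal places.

0.7110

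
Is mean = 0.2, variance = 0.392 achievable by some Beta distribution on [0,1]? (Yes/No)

No

The Beta variance bound is σ² < μ(1−μ).
Here μ(1−μ) = 0.2×0.8 = 0.16, and 0.392 ≥ 0.16.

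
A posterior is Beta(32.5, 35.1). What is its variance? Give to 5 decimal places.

0.00364

μ = 32.5/67.6 = 0.480769; Var = μ(1−μ)/(α+β+1) = 0.2496302/68.6 = 0.00364.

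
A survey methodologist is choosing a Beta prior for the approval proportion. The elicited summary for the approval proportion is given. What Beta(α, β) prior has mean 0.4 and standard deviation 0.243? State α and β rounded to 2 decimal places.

α = 1.23, β = 1.84

First σ² = 0.059049. Setting α = μn, β = (1−μ)n with n = α+β,
μ(1−μ)/(n+1) = 0.059049 ⇒ n+1 = 0.24/0.059049 = 4.0644 ⇒ n = 3.0644.
Hence α = 0.4×3.0644 = 1.23, β = 0.6×3.0644 = 1.84.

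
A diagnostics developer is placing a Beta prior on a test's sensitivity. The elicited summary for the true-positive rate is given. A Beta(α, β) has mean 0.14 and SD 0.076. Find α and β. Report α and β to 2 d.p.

σ² = 0.076² = 0.005776.
With s = α+β, Var = μ(1−μ)/(s+1), so s+1 = (0.14×0.86)/0.005776 = 20.8449 and s = 19.8449.
α = μs = 2.78, β = (1−μ)s = 17.07.

α = 2.78, β = 17.07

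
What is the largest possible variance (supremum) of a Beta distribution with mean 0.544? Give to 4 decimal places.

0.2481

For fixed mean μ the Beta variance is μ(1−μ)/(α+β+1), increasing as α+β decreases.
Its least upper bound (not attained) is μ(1−μ) = 0.544·0.456 = 0.2481.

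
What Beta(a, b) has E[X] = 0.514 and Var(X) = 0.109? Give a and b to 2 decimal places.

a = 0.66, b = 0.63

Let s = a+b. The Beta variance is μ(1−μ)/(s+1).
So s+1 = μ(1−μ)/σ² = (0.514×0.486)/0.109 = 0.249804/0.109 = 2.2918, giving s = 1.2918.
Then a = μs = 0.514×1.2918 = 0.66 and b = (1−μ)s = 0.486×1.2918 = 0.63.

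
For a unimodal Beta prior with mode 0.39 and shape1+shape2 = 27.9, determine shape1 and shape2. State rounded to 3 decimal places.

Mode = (shape1−1)/(κ−2) with κ = shape1+shape2, so shape1−1 = 0.39·25.9 = 10.101.
shape1 = 11.101; shape2 = κ − shape1 = 16.799.

shape1 = 11.101, shape2 = 16.799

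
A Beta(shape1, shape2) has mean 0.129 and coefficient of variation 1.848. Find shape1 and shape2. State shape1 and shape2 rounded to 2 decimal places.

Var = (CV·μ)² = (1.848×0.129)² = 0.056831.
shape1+shape2 = μ(1−μ)/Var − 1 = 0.112359/0.056831 − 1 = 0.9771.
Thus shape1 = 0.129·0.9771 = 0.13 and shape2 = 0.871·0.9771 = 0.85.

shape1 = 0.13, shape2 = 0.85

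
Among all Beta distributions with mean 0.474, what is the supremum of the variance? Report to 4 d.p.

Var = μ(1−μ)/(α+β+1), which approaches μ(1−μ) as α+β → 0.
So the supremum is μ(1−μ) = 0.474×0.526 = 0.2493.

0.2493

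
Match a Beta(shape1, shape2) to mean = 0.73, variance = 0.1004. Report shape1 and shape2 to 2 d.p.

shape1 = 0.70, shape2 = 0.26

By moment matching, shape1+shape2 = μ(1−μ)/σ² − 1 = (0.73·0.27)/0.1004 − 1 = 1.9631 − 1 = 0.9631.
Since shape1/(shape1+shape2) = μ, shape1 = 0.73·0.9631 = 0.70 and shape2 = 0.27·0.9631 = 0.26.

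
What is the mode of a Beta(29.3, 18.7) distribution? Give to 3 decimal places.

0.615

The density x^(α−1)(1−x)^(β−1) is maximised at (α−1)/(α+β−2) = 28.3/46.0 = 0.615.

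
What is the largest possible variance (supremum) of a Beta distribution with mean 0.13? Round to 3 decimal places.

Var = μ(1−μ)/(α+β+1), which approaches μ(1−μ) as α+β → 0.
So the supremum is μ(1−μ) = 0.13×0.87 = 0.113.

0.113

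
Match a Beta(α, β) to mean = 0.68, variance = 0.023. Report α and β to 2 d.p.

α = 5.75, β = 2.71

Let s = α+β. The Beta variance is μ(1−μ)/(s+1).
So s+1 = μ(1−μ)/σ² = (0.68×0.32)/0.023 = 0.2176/0.023 = 9.4609, giving s = 8.4609.
Then α = μs = 0.68×8.4609 = 5.75 and β = (1−μ)s = 0.32×8.4609 = 2.71.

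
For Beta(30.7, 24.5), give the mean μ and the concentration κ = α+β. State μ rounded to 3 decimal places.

κ = α+β = 30.7+24.5 = 55.2; μ = α/κ = 30.7/55.2 = 0.556.

μ = 0.556, κ = 55.2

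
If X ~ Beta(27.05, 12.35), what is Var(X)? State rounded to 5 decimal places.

Var = αβ/[(α+β)²(α+β+1)] = (27.05×12.35)/(39.40²×40.40) = 334.0675/62715.344000 = 0.00533.

0.00533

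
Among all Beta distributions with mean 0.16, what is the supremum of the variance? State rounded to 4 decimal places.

0.1344

Var = μ(1−μ)/(α+β+1), which approaches μ(1−μ) as α+β → 0.
So the supremum is μ(1−μ) = 0.16×0.84 = 0.1344.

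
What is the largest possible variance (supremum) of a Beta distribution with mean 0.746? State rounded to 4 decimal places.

0.1895

For fixed mean μ the Beta variance is μ(1−μ)/(α+β+1), increasing as α+β decreases.
Its least upper bound (not attained) is μ(1−μ) = 0.746·0.254 = 0.1895.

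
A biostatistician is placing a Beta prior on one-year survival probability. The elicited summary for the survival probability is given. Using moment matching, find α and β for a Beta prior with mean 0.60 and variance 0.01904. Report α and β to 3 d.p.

By moment matching, α+β = μ(1−μ)/σ² − 1 = (0.60·0.40)/0.01904 − 1 = 12.6050 − 1 = 11.6050.
Since α/(α+β) = μ, α = 0.60·11.6050 = 6.963 and β = 0.40·11.6050 = 4.642.

α = 6.963, β = 4.642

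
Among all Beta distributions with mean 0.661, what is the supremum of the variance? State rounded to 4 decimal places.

Var = μ(1−μ)/(α+β+1), which approaches μ(1−μ) as α+β → 0.
So the supremum is μ(1−μ) = 0.661×0.339 = 0.2241.

0.2241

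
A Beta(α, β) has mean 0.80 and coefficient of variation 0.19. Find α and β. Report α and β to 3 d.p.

α = 4.740, β = 1.185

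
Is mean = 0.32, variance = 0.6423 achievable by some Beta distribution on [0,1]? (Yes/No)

No

For any Beta, Var(X) < E[X]·(1−E[X]).
Here μ(1−μ) = 0.32×0.68 = 0.2176, and 0.6423 ≥ 0.2176.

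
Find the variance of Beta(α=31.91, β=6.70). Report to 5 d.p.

0.00362

α+β = 38.61 and αβ = 213.7970, so Var = αβ/[(α+β)²(α+β+1)] = 213.7970/59047.898481 = 0.00362.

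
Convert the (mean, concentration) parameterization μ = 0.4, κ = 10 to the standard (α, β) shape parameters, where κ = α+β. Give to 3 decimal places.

α = μκ = 0.4×10 = 4.000 and β = (1−μ)κ = 0.6×10 = 6.000.

α = 4.000, β = 6.000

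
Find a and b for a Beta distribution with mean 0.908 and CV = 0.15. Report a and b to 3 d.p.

σ = CV·μ = 0.15×0.908 = 0.13620, so σ² = 0.018550.
s+1 = μ(1−μ)/σ² = 0.083536/0.018550 = 4.5032, so s = a+b = 3.5032.
a = μs = 3.181, b = (1−μ)s = 0.322.

a = 3.181, b = 0.322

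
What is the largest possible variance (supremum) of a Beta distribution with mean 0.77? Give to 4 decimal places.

For fixed mean μ the Beta variance is μ(1−μ)/(α+β+1), increasing as α+β decreases.
Its least upper bound (not attained) is μ(1−μ) = 0.77·0.23 = 0.1771.

0.1771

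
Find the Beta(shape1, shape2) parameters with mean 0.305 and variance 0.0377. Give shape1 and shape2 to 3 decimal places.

shape1 = 1.410, shape2 = 3.213

Write ν = shape1+shape2; then shape1 = μν and Var = μ(1−μ)/(ν+1).
ν = μ(1−μ)/Var − 1 = 0.211975/0.0377 − 1 = 4.6227.
shape1 = 0.305·4.6227 = 1.410, shape2 = 0.695·4.6227 = 3.213.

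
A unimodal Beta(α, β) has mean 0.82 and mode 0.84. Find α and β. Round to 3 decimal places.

α = 27.880, β = 6.120

With s = α+β: μ = α/s and mode = (α−1)/(s−2). Eliminating α = μs,
μs − 1 = m(s−2) ⇒ s(μ−m) = 1−2m ⇒ s = -0.68/-0.02 = 34.0000.
So α = μs = 27.880, β = (1−μ)s = 6.120.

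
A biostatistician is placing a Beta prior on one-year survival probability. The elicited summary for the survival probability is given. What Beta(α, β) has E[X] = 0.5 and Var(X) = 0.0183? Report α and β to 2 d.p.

Write ν = α+β; then α = μν and Var = μ(1−μ)/(ν+1).
ν = μ(1−μ)/Var − 1 = 0.25/0.0183 − 1 = 12.6612.
α = 0.5·12.6612 = 6.33, β = 0.5·12.6612 = 6.33.

α = 6.33, β = 6.33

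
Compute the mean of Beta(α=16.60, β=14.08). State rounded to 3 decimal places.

0.541

E[X] = α/(α+β) = 16.60/30.68 = 0.541.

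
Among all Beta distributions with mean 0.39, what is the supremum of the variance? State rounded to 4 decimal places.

Var = μ(1−μ)/(α+β+1), which approaches μ(1−μ) as α+β → 0.
So the supremum is μ(1−μ) = 0.39×0.61 = 0.2379.

0.2379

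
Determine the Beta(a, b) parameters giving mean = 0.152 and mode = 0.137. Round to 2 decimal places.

a = 7.36, b = 41.04

With s = a+b: μ = a/s and mode = (a−1)/(s−2). Eliminating a = μs,
μs − 1 = m(s−2) ⇒ s(μ−m) = 1−2m ⇒ s = 0.726/0.015 = 48.4000.
So a = μs = 7.36, b = (1−μ)s = 41.04.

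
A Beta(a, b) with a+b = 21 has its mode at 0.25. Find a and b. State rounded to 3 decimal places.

Since the density peak of Beta(a,b) is at (a−1)/(a+b−2),
a = 1 + 0.25(21−2) = 5.750 and b = 21 − 5.750 = 15.250.

a = 5.750, b = 15.250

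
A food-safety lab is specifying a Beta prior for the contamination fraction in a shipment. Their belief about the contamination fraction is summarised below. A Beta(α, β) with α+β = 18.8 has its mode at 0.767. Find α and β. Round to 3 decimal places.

α = 13.886, β = 4.914

Mode = (α−1)/(κ−2) with κ = α+β, so α−1 = 0.767·16.8 = 12.886.
α = 13.886; β = κ − α = 4.914.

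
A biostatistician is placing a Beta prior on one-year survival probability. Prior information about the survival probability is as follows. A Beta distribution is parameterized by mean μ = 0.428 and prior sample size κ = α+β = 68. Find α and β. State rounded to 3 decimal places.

Split κ in proportion μ : (1−μ): α = 0.428·68 = 29.104, β = 68 − 29.104 = 38.896.

α = 29.104, β = 38.896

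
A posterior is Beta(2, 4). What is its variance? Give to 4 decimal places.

Var = αβ/[(α+β)²(α+β+1)] = (2×4)/(6²×7) = 8/252 = 0.0317.

0.0317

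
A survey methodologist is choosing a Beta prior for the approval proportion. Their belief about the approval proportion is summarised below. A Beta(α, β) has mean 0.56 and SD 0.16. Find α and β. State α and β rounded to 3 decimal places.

α = 4.830, β = 3.795

σ² = 0.16² = 0.0256.
With s = α+β, Var = μ(1−μ)/(s+1), so s+1 = (0.56×0.44)/0.0256 = 9.6250 and s = 8.6250.
α = μs = 4.830, β = (1−μ)s = 3.795.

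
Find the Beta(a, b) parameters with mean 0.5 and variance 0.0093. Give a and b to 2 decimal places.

Write ν = a+b; then a = μν and Var = μ(1−μ)/(ν+1).
ν = μ(1−μ)/Var − 1 = 0.25/0.0093 − 1 = 25.8817.
a = 0.5·25.8817 = 12.94, b = 0.5·25.8817 = 12.94.

a = 12.94, b = 12.94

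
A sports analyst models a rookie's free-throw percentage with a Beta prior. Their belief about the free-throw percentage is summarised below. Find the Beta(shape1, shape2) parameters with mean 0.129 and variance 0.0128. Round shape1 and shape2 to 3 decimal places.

By moment matching, shape1+shape2 = μ(1−μ)/σ² − 1 = (0.129·0.871)/0.0128 − 1 = 8.7780 − 1 = 7.7780.
Since shape1/(shape1+shape2) = μ, shape1 = 0.129·7.7780 = 1.003 and shape2 = 0.871·7.7780 = 6.775.

shape1 = 1.003, shape2 = 6.775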